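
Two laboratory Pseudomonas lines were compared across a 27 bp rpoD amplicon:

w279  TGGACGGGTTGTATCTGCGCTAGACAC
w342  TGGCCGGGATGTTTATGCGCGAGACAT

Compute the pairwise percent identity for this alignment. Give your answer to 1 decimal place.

The sequences differ at positions 4 (A/C), 9 (T/A), 13 (A/T), 15 (C/A), 21 (T/G), 27 (C/T).
21 of the 27 sites match, so the percent identity is 21/27 × 100 = 77.8%.

77.8%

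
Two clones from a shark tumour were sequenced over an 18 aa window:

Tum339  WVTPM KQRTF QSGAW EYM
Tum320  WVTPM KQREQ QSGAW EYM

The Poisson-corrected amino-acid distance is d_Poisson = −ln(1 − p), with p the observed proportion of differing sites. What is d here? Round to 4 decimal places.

The sequences differ at positions 9 (T/E), 10 (F/Q).
p = 2/18 = 0.111111.
d = −ln(1 − 0.111111) = −ln(0.888889) = 0.1178.

0.1178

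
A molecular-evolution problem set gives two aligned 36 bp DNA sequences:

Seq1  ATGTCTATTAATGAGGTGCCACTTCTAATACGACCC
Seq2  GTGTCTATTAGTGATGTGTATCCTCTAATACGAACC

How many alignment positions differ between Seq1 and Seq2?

Mismatches occur at site 1 (A↔G), site 11 (A↔G), site 15 (G↔T), site 19 (C↔T), site 20 (C↔A), site 21 (A↔T), site 23 (T↔C), site 34 (C↔A).
That gives 8 mismatches out of 36 aligned sites, so the Hamming distance is 8.

8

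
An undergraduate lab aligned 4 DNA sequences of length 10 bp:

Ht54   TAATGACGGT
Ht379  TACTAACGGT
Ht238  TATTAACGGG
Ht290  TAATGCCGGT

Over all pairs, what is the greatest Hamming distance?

Pairwise Hamming distances:
  Ht54 vs Ht379: 2
  Ht54 vs Ht238: 3
  Ht54 vs Ht290: 1
  Ht379 vs Ht238: 2
  Ht379 vs Ht290: 3
  Ht238 vs Ht290: 4
The largest is 4, between Ht238 and Ht290.

4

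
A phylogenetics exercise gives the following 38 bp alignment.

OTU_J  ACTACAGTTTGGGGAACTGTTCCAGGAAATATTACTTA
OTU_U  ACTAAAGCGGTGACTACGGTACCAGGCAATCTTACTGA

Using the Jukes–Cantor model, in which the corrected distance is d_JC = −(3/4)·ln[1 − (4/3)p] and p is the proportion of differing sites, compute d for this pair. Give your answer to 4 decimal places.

0.4568

The sequences differ at positions 5 (C/A), 8 (T/C), 9 (T/G), 10 (T/G), 11 (G/T), 13 (G/A), 14 (G/C), 15 (A/T), 18 (T/G), 21 (T/A), 27 (A/C), 31 (A/C), 37 (T/G).
p = 13/38 = 0.342105.
d = −0.75 · ln(1 − (4/3)·0.342105) = −0.75 · ln(0.543860) = −0.75 · (-0.609063) = 0.4568.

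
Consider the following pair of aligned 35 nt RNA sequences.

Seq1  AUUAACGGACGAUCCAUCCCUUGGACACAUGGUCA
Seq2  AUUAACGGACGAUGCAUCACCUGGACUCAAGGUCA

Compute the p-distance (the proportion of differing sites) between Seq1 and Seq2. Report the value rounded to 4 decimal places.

0.1429

Differing sites — 14:C/G; 19:C/A; 21:U/C; 27:A/U; 30:U/A.
There are 5 differences over 35 sites, so p = 5/35 = 0.1429.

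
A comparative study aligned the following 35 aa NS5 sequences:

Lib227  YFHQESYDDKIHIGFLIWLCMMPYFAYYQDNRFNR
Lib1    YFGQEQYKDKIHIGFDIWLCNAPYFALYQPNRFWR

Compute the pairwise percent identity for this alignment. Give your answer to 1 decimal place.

74.3%

The sequences differ at positions 3 (H/G), 6 (S/Q), 8 (D/K), 16 (L/D), 21 (M/N), 22 (M/A), 27 (Y/L), 30 (D/P), 34 (N/W).
26 of the 35 sites match, so the percent identity is 26/35 × 100 = 74.3%.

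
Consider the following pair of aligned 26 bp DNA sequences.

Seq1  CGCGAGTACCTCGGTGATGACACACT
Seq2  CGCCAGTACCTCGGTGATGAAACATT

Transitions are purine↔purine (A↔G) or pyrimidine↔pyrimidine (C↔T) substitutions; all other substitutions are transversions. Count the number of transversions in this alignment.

2

Differing sites — 4:G/C (Tv); 21:C/A (Tv); 25:C/T (Ti).
Of the 3 differences, 1 transition and 2 transversions, so the answer is 2.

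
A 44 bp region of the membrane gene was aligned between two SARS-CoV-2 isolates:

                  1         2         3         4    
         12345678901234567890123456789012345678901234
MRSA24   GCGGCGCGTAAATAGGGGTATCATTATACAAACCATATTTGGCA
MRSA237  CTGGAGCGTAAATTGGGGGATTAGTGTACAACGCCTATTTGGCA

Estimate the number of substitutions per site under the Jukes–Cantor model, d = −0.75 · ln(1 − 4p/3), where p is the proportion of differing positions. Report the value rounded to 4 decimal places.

0.3041

Differing sites — 1:G/C; 2:C/T; 5:C/A; 14:A/T; 19:T/G; 22:C/T; 24:T/G; 26:A/G; 32:A/C; 33:C/G; 35:A/C.
p = 11/44 = 0.250000.
d = −0.75 · ln(1 − (4/3)·0.250000) = −0.75 · ln(0.666667) = −0.75 · (-0.405465) = 0.3041.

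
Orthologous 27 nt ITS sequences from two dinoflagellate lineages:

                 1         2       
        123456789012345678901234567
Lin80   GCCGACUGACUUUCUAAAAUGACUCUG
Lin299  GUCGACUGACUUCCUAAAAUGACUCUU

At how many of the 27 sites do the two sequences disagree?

Differing sites — 2:C/U; 13:U/C; 27:G/U.
That gives 3 mismatches out of 27 aligned sites, so the Hamming distance is 3.

3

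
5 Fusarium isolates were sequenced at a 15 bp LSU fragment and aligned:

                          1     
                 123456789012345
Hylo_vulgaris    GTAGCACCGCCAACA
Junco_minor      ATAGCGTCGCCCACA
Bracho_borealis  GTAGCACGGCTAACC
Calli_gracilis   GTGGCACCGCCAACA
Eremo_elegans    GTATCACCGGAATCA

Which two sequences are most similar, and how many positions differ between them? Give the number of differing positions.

Pairwise Hamming distances:
  Hylo_vulgaris vs Junco_minor: 4
  Hylo_vulgaris vs Bracho_borealis: 3
  Hylo_vulgaris vs Calli_gracilis: 1
  Hylo_vulgaris vs Eremo_elegans: 4
  Junco_minor vs Bracho_borealis: 7
  Junco_minor vs Calli_gracilis: 5
  Junco_minor vs Eremo_elegans: 8
  Bracho_borealis vs Calli_gracilis: 4
  Bracho_borealis vs Eremo_elegans: 6
  Calli_gracilis vs Eremo_elegans: 5
The smallest is 1, between Hylo_vulgaris and Calli_gracilis.

1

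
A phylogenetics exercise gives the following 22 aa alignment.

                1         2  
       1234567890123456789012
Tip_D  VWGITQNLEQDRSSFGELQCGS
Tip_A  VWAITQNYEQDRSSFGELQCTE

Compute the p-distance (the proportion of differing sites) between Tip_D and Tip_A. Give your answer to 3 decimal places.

0.182

Mismatches occur at site 3 (G/A), site 8 (L/Y), site 21 (G/T), site 22 (S/E).
There are 4 differences over 22 sites, so p = 4/22 = 0.182.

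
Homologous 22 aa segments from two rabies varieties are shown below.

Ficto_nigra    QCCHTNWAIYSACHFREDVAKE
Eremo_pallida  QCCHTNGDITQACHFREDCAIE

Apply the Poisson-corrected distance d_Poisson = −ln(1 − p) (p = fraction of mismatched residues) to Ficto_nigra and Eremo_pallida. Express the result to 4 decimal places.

The sequences differ at positions 7 (W/G), 8 (A/D), 10 (Y/T), 11 (S/Q), 19 (V/C), 21 (K/I).
p = 6/22 = 0.272727.
d = −ln(1 − 0.272727) = −ln(0.727273) = 0.3185.

0.3185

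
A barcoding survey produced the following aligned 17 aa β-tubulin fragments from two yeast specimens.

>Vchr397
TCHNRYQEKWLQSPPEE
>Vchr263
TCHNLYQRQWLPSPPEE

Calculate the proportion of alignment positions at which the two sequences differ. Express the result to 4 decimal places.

The sequences differ at positions 5 (R/L), 8 (E/R), 9 (K/Q), 12 (Q/P).
There are 4 differences over 17 sites, so p = 4/17 = 0.2353.

0.2353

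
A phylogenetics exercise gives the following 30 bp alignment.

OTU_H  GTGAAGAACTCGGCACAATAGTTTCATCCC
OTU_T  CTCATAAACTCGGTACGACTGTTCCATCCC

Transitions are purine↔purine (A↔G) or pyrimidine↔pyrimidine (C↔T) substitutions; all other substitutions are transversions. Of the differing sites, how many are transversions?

4

The sequences differ at positions 1 (G/C, transversion), 3 (G/C, transversion), 5 (A/T, transversion), 6 (G/A, transition), 14 (C/T, transition), 17 (A/G, transition), 19 (T/C, transition), 20 (A/T, transversion), 24 (T/C, transition).
Of the 9 differences, 5 transitions and 4 transversions, so the answer is 4.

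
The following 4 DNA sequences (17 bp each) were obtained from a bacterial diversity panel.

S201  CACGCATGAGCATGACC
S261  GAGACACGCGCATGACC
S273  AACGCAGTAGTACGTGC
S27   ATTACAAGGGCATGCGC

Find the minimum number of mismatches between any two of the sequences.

Pairwise Hamming distances:
  S201 vs S261: 5
  S201 vs S273: 7
  S201 vs S27: 8
  S261 vs S273: 10
  S261 vs S27: 7
  S273 vs S27: 9
The smallest is 5, between S201 and S261.

5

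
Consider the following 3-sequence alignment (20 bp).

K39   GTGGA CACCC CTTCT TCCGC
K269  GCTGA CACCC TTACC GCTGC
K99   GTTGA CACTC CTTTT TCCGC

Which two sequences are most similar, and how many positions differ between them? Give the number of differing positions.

3

Pairwise Hamming distances:
  K39 vs K269: 7
  K39 vs K99: 3
  K269 vs K99: 8
The smallest is 3, between K39 and K99.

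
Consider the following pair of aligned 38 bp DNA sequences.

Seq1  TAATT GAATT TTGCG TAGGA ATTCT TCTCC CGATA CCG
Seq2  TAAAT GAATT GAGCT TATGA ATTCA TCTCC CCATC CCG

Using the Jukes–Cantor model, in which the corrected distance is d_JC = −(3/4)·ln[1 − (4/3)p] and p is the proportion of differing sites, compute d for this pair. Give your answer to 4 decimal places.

The sequences differ at positions 4 (T/A), 11 (T/G), 12 (T/A), 15 (G/T), 18 (G/T), 25 (T/A), 32 (G/C), 35 (A/C).
p = 8/38 = 0.210526.
d = −0.75 · ln(1 − (4/3)·0.210526) = −0.75 · ln(0.719299) = −0.75 · (-0.329478) = 0.2471.

0.2471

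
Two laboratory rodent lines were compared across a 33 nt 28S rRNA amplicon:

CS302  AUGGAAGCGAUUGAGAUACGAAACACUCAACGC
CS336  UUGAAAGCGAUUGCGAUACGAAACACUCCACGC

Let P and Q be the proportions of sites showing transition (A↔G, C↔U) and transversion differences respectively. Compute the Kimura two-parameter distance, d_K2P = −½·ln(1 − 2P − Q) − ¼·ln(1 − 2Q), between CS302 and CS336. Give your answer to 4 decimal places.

0.1323

The sequences differ at positions 1 (A/U, transversion), 4 (G/A, transition), 14 (A/C, transversion), 29 (A/C, transversion).
Of the 4 differences, 1 transition and 3 transversions over 33 sites: P = 1/33 = 0.030303, Q = 3/33 = 0.090909.
d = −0.5·ln(0.848485) − 0.25·ln(0.818182) = −0.5·(-0.164303) − 0.25·(-0.200670) = 0.1323.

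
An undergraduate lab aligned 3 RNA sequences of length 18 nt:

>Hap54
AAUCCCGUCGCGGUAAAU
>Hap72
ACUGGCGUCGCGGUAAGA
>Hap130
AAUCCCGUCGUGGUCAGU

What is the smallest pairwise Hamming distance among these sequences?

3

Pairwise Hamming distances:
  Hap54 vs Hap72: 5
  Hap54 vs Hap130: 3
  Hap72 vs Hap130: 6
The smallest is 3, between Hap54 and Hap130.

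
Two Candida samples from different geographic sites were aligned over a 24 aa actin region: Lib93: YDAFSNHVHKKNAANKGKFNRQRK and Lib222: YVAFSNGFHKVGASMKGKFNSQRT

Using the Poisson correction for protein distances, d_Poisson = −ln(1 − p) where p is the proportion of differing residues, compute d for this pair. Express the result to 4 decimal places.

0.4700

The sequences differ at positions 2 (D/V), 7 (H/G), 8 (V/F), 11 (K/V), 12 (N/G), 14 (A/S), 15 (N/M), 21 (R/S), 24 (K/T).
p = 9/24 = 0.375000.
d = −ln(1 − 0.375000) = −ln(0.625000) = 0.4700.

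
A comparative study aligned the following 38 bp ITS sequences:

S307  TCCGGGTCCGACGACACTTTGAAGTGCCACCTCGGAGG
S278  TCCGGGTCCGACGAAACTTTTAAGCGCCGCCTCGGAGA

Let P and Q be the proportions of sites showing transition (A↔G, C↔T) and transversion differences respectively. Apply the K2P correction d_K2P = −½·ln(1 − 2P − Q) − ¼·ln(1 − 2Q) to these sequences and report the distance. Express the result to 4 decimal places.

The sequences differ at positions 15 (C/A, transversion), 21 (G/T, transversion), 25 (T/C, transition), 29 (A/G, transition), 38 (G/A, transition).
Of the 5 differences, 3 transitions and 2 transversions over 38 sites: P = 3/38 = 0.078947, Q = 2/38 = 0.052632.
d = −0.5·ln(0.789474) − 0.25·ln(0.894736) = −0.5·(-0.236388) − 0.25·(-0.111227) = 0.1460.

0.1460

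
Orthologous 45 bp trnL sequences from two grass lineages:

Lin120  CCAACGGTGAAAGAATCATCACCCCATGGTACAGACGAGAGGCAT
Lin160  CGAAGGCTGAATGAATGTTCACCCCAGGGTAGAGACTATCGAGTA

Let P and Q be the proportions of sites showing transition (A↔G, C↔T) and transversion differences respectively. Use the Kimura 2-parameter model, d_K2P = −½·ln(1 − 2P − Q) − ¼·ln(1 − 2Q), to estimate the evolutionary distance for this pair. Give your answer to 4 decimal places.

0.4630

Differing sites — 2:C/G (Tv); 5:C/G (Tv); 7:G/C (Tv); 12:A/T (Tv); 17:C/G (Tv); 18:A/T (Tv); 27:T/G (Tv); 32:C/G (Tv); 37:G/T (Tv); 39:G/T (Tv); 40:A/C (Tv); 42:G/A (Ti); 43:C/G (Tv); 44:A/T (Tv); 45:T/A (Tv).
Of the 15 differences, 1 transition and 14 transversions over 45 sites: P = 1/45 = 0.022222, Q = 14/45 = 0.311111.
d = −0.5·ln(0.644445) − 0.25·ln(0.377778) = −0.5·(-0.439366) − 0.25·(-0.973449) = 0.4630.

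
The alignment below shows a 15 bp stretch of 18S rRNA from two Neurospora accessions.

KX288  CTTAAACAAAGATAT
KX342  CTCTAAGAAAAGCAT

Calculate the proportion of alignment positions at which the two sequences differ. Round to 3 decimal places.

Mismatches occur at site 3 (T↔C), site 4 (A↔T), site 7 (C↔G), site 11 (G↔A), site 12 (A↔G), site 13 (T↔C).
There are 6 differences over 15 sites, so p = 6/15 = 0.400.

0.400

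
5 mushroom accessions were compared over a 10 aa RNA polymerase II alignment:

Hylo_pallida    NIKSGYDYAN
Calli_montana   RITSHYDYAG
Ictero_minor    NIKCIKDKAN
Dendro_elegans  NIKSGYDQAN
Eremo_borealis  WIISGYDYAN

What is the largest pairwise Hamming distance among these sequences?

Pairwise Hamming distances:
  Hylo_pallida vs Calli_montana: 4
  Hylo_pallida vs Ictero_minor: 4
  Hylo_pallida vs Dendro_elegans: 1
  Hylo_pallida vs Eremo_borealis: 2
  Calli_montana vs Ictero_minor: 7
  Calli_montana vs Dendro_elegans: 5
  Calli_montana vs Eremo_borealis: 4
  Ictero_minor vs Dendro_elegans: 4
  Ictero_minor vs Eremo_borealis: 6
  Dendro_elegans vs Eremo_borealis: 3
The largest is 7, between Calli_montana and Ictero_minor.

7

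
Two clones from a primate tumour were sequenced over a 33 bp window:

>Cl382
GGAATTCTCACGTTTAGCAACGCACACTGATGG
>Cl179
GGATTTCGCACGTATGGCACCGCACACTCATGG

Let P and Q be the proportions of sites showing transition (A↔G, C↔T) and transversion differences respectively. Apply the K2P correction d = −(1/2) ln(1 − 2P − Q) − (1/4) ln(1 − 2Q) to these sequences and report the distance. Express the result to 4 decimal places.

Mismatches occur at site 4 (A/T, transversion), site 8 (T/G, transversion), site 14 (T/A, transversion), site 16 (A/G, transition), site 20 (A/C, transversion), site 29 (G/C, transversion).
Of the 6 differences, 1 transition and 5 transversions over 33 sites: P = 1/33 = 0.030303, Q = 5/33 = 0.151515.
d = −0.5·ln(0.787879) − 0.25·ln(0.696970) = −0.5·(-0.238411) − 0.25·(-0.361013) = 0.2095.

0.2095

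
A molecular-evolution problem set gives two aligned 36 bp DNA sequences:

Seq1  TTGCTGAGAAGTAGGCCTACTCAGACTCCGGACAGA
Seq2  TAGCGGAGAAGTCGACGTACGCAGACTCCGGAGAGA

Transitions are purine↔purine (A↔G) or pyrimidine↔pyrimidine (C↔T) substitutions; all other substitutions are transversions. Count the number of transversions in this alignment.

6

Mismatches occur at site 2 (T→A, transversion), site 5 (T→G, transversion), site 13 (A→C, transversion), site 15 (G→A, transition), site 17 (C→G, transversion), site 21 (T→G, transversion), site 33 (C→G, transversion).
Of the 7 differences, 1 transition and 6 transversions, so the answer is 6.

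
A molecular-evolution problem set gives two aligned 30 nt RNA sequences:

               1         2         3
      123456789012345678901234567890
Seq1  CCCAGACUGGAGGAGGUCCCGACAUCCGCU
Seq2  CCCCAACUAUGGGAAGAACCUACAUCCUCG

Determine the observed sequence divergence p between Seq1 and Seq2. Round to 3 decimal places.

Differing sites — 4:A/C; 5:G/A; 9:G/A; 10:G/U; 11:A/G; 15:G/A; 17:U/A; 18:C/A; 21:G/U; 28:G/U; 30:U/G.
There are 11 differences over 30 sites, so p = 11/30 = 0.367.

0.367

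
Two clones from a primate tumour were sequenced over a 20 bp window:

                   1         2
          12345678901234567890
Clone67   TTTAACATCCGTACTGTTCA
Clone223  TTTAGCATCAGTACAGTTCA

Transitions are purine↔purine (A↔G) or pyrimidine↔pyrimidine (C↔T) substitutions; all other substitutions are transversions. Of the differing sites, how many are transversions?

Mismatches occur at site 5 (A/G, transition), site 10 (C/A, transversion), site 15 (T/A, transversion).
Of the 3 differences, 1 transition and 2 transversions, so the answer is 2.

2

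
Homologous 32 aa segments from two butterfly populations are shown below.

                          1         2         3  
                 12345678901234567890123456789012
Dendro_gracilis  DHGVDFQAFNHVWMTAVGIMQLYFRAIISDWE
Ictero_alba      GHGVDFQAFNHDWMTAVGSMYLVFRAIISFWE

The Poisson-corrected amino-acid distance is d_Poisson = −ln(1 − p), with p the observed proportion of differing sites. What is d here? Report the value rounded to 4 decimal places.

Mismatches occur at site 1 (D/G), site 12 (V/D), site 19 (I/S), site 21 (Q/Y), site 23 (Y/V), site 30 (D/F).
p = 6/32 = 0.187500.
d = −ln(1 − 0.187500) = −ln(0.812500) = 0.2076.

0.2076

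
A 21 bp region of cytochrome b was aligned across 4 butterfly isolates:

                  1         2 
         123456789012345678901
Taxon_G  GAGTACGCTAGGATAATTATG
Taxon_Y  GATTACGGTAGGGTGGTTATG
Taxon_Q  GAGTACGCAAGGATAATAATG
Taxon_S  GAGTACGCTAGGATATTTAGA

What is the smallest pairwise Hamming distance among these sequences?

2

Pairwise Hamming distances:
  Taxon_G vs Taxon_Y: 5
  Taxon_G vs Taxon_Q: 2
  Taxon_G vs Taxon_S: 3
  Taxon_Y vs Taxon_Q: 7
  Taxon_Y vs Taxon_S: 7
  Taxon_Q vs Taxon_S: 5
The smallest is 2, between Taxon_G and Taxon_Q.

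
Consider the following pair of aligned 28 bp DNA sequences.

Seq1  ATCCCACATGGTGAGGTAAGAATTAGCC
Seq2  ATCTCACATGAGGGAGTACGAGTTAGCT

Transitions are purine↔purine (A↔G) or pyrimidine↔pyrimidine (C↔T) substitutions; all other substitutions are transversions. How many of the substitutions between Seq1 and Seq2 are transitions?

6

Differing sites — 4:C/T (Ti); 11:G/A (Ti); 12:T/G (Tv); 14:A/G (Ti); 15:G/A (Ti); 19:A/C (Tv); 22:A/G (Ti); 28:C/T (Ti).
Of the 8 differences, 6 transitions and 2 transversions, so the answer is 6.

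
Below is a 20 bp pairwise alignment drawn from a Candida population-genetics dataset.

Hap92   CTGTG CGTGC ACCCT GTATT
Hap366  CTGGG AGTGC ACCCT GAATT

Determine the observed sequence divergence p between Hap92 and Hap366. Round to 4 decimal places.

The sequences differ at positions 4 (T/G), 6 (C/A), 17 (T/A).
There are 3 differences over 20 sites, so p = 3/20 = 0.1500.

0.1500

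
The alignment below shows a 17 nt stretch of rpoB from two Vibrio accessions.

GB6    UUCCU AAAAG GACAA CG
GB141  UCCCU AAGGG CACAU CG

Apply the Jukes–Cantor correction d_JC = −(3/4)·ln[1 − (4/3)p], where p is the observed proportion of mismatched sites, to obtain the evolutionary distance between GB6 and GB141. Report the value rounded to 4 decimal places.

Mismatches occur at site 2 (U↔C), site 8 (A↔G), site 9 (A↔G), site 11 (G↔C), site 15 (A↔U).
p = 5/17 = 0.294118.
d = −0.75 · ln(1 − (4/3)·0.294118) = −0.75 · ln(0.607843) = −0.75 · (-0.497839) = 0.3734.

0.3734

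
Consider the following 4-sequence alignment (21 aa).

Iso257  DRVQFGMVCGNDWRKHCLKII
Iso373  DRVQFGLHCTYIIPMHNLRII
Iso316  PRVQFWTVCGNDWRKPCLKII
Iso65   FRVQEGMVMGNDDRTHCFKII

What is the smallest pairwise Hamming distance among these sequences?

Pairwise Hamming distances:
  Iso257 vs Iso373: 10
  Iso257 vs Iso316: 4
  Iso257 vs Iso65: 6
  Iso373 vs Iso316: 13
  Iso373 vs Iso65: 14
  Iso316 vs Iso65: 9
The smallest is 4, between Iso257 and Iso316.

4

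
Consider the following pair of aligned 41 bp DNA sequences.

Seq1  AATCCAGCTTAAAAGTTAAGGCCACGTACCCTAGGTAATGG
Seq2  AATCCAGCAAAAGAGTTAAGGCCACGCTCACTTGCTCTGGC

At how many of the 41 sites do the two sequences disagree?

Differing sites — 9:T/A; 10:T/A; 13:A/G; 27:T/C; 28:A/T; 30:C/A; 33:A/T; 35:G/C; 37:A/C; 38:A/T; 39:T/G; 41:G/C.
That gives 12 mismatches out of 41 aligned sites, so the Hamming distance is 12.

12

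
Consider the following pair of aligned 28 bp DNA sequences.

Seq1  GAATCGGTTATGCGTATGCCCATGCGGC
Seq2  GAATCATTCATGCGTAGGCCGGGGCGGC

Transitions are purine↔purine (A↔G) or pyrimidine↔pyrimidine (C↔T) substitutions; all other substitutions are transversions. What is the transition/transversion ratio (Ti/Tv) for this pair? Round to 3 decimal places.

0.750

Differing sites — 6:G/A (Ti); 7:G/T (Tv); 9:T/C (Ti); 17:T/G (Tv); 21:C/G (Tv); 22:A/G (Ti); 23:T/G (Tv).
Of the 7 differences, 3 transitions and 4 transversions, so Ti/Tv = 3/4 = 0.750.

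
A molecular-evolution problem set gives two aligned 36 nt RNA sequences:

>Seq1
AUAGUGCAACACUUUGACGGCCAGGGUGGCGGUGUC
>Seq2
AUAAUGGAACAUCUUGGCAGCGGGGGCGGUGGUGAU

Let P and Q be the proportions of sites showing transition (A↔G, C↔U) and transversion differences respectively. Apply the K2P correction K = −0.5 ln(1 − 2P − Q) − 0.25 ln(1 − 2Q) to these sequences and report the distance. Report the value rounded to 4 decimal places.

0.4833

The sequences differ at positions 4 (G/A, transition), 7 (C/G, transversion), 12 (C/U, transition), 13 (U/C, transition), 17 (A/G, transition), 19 (G/A, transition), 22 (C/G, transversion), 23 (A/G, transition), 27 (U/C, transition), 30 (C/U, transition), 35 (U/A, transversion), 36 (C/U, transition).
Of the 12 differences, 9 transitions and 3 transversions over 36 sites: P = 9/36 = 0.250000, Q = 3/36 = 0.083333.
d = −0.5·ln(0.416667) − 0.25·ln(0.833334) = −0.5·(-0.875468) − 0.25·(-0.182321) = 0.4833.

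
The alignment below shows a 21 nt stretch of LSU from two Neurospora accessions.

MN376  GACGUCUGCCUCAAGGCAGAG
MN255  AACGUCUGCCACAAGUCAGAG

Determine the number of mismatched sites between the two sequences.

3

The sequences differ at positions 1 (G/A), 11 (U/A), 16 (G/U).
That gives 3 mismatches out of 21 aligned sites, so the Hamming distance is 3.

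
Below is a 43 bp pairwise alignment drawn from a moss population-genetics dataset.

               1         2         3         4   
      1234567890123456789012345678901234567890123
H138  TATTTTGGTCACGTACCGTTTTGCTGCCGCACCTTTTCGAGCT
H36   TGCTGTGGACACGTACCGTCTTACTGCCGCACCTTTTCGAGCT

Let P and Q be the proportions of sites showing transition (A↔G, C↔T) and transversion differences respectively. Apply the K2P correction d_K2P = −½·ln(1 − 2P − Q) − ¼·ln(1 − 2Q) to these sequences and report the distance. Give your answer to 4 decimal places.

0.1568

The sequences differ at positions 2 (A/G, transition), 3 (T/C, transition), 5 (T/G, transversion), 9 (T/A, transversion), 20 (T/C, transition), 23 (G/A, transition).
Of the 6 differences, 4 transitions and 2 transversions over 43 sites: P = 4/43 = 0.093023, Q = 2/43 = 0.046512.
d = −0.5·ln(0.767442) − 0.25·ln(0.906976) = −0.5·(-0.264692) − 0.25·(-0.097639) = 0.1568.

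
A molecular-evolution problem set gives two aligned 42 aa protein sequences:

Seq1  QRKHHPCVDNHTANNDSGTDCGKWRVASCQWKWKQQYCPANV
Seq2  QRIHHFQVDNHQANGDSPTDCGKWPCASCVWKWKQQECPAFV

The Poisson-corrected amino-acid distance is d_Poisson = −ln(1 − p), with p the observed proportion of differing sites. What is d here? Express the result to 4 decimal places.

0.3037

The sequences differ at positions 3 (K/I), 6 (P/F), 7 (C/Q), 12 (T/Q), 15 (N/G), 18 (G/P), 25 (R/P), 26 (V/C), 30 (Q/V), 37 (Y/E), 41 (N/F).
p = 11/42 = 0.261905.
d = −ln(1 − 0.261905) = −ln(0.738095) = 0.3037.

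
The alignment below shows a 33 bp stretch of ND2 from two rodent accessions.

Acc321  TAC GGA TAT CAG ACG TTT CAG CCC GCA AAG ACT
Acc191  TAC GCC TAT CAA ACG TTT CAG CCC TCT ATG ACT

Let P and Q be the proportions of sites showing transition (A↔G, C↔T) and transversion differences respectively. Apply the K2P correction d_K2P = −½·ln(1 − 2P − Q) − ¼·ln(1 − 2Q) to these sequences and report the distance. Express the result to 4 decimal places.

The sequences differ at positions 5 (G/C, transversion), 6 (A/C, transversion), 12 (G/A, transition), 25 (G/T, transversion), 27 (A/T, transversion), 29 (A/T, transversion).
Of the 6 differences, 1 transition and 5 transversions over 33 sites: P = 1/33 = 0.030303, Q = 5/33 = 0.151515.
d = −0.5·ln(0.787879) − 0.25·ln(0.696970) = −0.5·(-0.238411) − 0.25·(-0.361013) = 0.2095.

0.2095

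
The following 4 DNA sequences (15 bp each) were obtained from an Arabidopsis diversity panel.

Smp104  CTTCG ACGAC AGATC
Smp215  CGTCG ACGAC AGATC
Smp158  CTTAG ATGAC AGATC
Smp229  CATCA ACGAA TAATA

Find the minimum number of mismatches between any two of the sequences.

1

Pairwise Hamming distances:
  Smp104 vs Smp215: 1
  Smp104 vs Smp158: 2
  Smp104 vs Smp229: 6
  Smp215 vs Smp158: 3
  Smp215 vs Smp229: 6
  Smp158 vs Smp229: 8
The smallest is 1, between Smp104 and Smp215.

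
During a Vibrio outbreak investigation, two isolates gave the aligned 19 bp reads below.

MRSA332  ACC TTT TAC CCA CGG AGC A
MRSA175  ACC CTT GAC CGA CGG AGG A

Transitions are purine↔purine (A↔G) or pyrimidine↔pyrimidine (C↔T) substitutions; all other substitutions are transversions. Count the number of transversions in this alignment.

3

Differing sites — 4:T/C (Ti); 7:T/G (Tv); 11:C/G (Tv); 18:C/G (Tv).
Of the 4 differences, 1 transition and 3 transversions, so the answer is 3.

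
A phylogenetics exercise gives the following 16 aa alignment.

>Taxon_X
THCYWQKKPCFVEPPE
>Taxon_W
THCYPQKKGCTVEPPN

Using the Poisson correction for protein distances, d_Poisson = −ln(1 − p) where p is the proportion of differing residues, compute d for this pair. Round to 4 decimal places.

Differing sites — 5:W/P; 9:P/G; 11:F/T; 16:E/N.
p = 4/16 = 0.250000.
d = −ln(1 − 0.250000) = −ln(0.750000) = 0.2877.

0.2877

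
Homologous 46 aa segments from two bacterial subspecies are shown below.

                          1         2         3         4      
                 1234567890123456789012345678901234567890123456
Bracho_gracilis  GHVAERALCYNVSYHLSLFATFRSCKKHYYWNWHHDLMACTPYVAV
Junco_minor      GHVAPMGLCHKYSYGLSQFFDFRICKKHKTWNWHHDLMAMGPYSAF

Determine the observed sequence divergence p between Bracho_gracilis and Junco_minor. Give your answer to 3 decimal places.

0.370

The sequences differ at positions 5 (E/P), 6 (R/M), 7 (A/G), 10 (Y/H), 11 (N/K), 12 (V/Y), 15 (H/G), 18 (L/Q), 20 (A/F), 21 (T/D), 24 (S/I), 29 (Y/K), 30 (Y/T), 40 (C/M), 41 (T/G), 44 (V/S), 46 (V/F).
There are 17 differences over 46 sites, so p = 17/46 = 0.370.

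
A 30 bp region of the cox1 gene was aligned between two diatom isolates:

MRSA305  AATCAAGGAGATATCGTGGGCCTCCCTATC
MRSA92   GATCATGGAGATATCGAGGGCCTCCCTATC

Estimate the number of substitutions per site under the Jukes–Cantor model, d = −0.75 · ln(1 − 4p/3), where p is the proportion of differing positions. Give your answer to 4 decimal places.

Differing sites — 1:A/G; 6:A/T; 17:T/A.
p = 3/30 = 0.100000.
d = −0.75 · ln(1 − (4/3)·0.100000) = −0.75 · ln(0.866667) = −0.75 · (-0.143100) = 0.1073.

0.1073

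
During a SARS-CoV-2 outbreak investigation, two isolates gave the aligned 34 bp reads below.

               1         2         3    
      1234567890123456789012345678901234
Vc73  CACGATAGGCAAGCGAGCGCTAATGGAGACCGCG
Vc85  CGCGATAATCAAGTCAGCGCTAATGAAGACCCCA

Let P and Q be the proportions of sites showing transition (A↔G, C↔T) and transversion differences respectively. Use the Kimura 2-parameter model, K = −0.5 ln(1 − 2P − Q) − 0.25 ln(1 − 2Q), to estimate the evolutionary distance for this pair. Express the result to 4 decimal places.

Mismatches occur at site 2 (A/G, transition), site 8 (G/A, transition), site 9 (G/T, transversion), site 14 (C/T, transition), site 15 (G/C, transversion), site 26 (G/A, transition), site 32 (G/C, transversion), site 34 (G/A, transition).
Of the 8 differences, 5 transitions and 3 transversions over 34 sites: P = 5/34 = 0.147059, Q = 3/34 = 0.088235.
d = −0.5·ln(0.617647) − 0.25·ln(0.823530) = −0.5·(-0.481838) − 0.25·(-0.194155) = 0.2895.

0.2895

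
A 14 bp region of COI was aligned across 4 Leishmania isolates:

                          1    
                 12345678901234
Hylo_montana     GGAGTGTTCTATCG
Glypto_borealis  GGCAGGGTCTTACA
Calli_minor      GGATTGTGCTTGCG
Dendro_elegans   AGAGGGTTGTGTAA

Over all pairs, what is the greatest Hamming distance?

Pairwise Hamming distances:
  Hylo_montana vs Glypto_borealis: 7
  Hylo_montana vs Calli_minor: 4
  Hylo_montana vs Dendro_elegans: 6
  Glypto_borealis vs Calli_minor: 7
  Glypto_borealis vs Dendro_elegans: 8
  Calli_minor vs Dendro_elegans: 9
The largest is 9, between Calli_minor and Dendro_elegans.

9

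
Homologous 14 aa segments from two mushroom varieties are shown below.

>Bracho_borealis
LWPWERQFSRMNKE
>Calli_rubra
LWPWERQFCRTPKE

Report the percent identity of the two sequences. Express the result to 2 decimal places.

Differing sites — 9:S/C; 11:M/T; 12:N/P.
11 of the 14 sites match, so the percent identity is 11/14 × 100 = 78.57%.

78.57%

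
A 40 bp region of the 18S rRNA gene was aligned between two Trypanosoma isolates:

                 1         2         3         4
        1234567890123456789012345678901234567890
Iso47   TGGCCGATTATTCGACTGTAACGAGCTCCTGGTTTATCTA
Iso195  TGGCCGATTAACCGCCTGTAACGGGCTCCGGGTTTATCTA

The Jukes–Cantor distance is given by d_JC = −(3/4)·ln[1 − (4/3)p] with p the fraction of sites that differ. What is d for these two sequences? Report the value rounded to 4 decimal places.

Mismatches occur at site 11 (T→A), site 12 (T→C), site 15 (A→C), site 24 (A→G), site 30 (T→G).
p = 5/40 = 0.125000.
d = −0.75 · ln(1 − (4/3)·0.125000) = −0.75 · ln(0.833333) = −0.75 · (-0.182322) = 0.1367.

0.1367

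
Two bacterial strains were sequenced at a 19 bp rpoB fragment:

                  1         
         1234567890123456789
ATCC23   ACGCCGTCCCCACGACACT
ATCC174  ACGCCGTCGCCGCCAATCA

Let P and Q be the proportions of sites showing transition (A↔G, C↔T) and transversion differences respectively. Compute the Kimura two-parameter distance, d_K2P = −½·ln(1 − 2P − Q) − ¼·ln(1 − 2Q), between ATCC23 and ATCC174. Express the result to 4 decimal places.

Mismatches occur at site 9 (C/G, transversion), site 12 (A/G, transition), site 14 (G/C, transversion), site 16 (C/A, transversion), site 17 (A/T, transversion), site 19 (T/A, transversion).
Of the 6 differences, 1 transition and 5 transversions over 19 sites: P = 1/19 = 0.052632, Q = 5/19 = 0.263158.
d = −0.5·ln(0.631578) − 0.25·ln(0.473684) = −0.5·(-0.459534) − 0.25·(-0.747215) = 0.4166.

0.4166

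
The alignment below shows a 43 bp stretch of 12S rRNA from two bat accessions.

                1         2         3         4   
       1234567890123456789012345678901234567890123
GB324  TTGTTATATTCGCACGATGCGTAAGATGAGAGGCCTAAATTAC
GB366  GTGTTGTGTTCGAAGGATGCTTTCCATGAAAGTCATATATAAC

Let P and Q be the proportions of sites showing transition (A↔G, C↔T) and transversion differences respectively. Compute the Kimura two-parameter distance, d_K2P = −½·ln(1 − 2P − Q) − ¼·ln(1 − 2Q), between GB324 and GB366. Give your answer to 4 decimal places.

0.4307

Mismatches occur at site 1 (T/G, transversion), site 6 (A/G, transition), site 8 (A/G, transition), site 13 (C/A, transversion), site 15 (C/G, transversion), site 21 (G/T, transversion), site 23 (A/T, transversion), site 24 (A/C, transversion), site 25 (G/C, transversion), site 30 (G/A, transition), site 33 (G/T, transversion), site 35 (C/A, transversion), site 38 (A/T, transversion), site 41 (T/A, transversion).
Of the 14 differences, 3 transitions and 11 transversions over 43 sites: P = 3/43 = 0.069767, Q = 11/43 = 0.255814.
d = −0.5·ln(0.604652) − 0.25·ln(0.488372) = −0.5·(-0.503102) − 0.25·(-0.716678) = 0.4307.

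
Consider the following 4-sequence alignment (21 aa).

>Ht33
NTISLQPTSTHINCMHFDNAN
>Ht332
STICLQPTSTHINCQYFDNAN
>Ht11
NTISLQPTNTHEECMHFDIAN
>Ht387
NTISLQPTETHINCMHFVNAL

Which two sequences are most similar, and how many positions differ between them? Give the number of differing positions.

3

Pairwise Hamming distances:
  Ht33 vs Ht332: 4
  Ht33 vs Ht11: 4
  Ht33 vs Ht387: 3
  Ht332 vs Ht11: 8
  Ht332 vs Ht387: 7
  Ht11 vs Ht387: 6
The smallest is 3, between Ht33 and Ht387.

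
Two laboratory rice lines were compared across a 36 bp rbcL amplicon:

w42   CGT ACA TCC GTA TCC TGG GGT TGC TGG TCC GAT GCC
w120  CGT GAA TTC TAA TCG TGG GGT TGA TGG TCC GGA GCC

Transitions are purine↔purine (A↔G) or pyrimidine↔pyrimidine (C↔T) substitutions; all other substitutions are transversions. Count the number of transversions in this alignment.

6

Differing sites — 4:A/G (Ti); 5:C/A (Tv); 8:C/T (Ti); 10:G/T (Tv); 11:T/A (Tv); 15:C/G (Tv); 24:C/A (Tv); 32:A/G (Ti); 33:T/A (Tv).
Of the 9 differences, 3 transitions and 6 transversions, so the answer is 6.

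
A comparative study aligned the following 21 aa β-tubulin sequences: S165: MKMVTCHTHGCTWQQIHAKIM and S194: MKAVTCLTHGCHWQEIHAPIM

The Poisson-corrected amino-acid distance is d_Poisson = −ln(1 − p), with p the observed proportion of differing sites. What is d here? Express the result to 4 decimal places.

0.2719

Mismatches occur at site 3 (M↔A), site 7 (H↔L), site 12 (T↔H), site 15 (Q↔E), site 19 (K↔P).
p = 5/21 = 0.238095.
d = −ln(1 − 0.238095) = −ln(0.761905) = 0.2719.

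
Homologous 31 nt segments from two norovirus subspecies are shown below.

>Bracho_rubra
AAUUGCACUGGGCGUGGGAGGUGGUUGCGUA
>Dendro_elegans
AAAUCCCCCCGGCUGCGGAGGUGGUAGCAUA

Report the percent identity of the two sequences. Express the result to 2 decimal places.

Differing sites — 3:U/A; 5:G/C; 7:A/C; 9:U/C; 10:G/C; 14:G/U; 15:U/G; 16:G/C; 26:U/A; 29:G/A.
21 of the 31 sites match, so the percent identity is 21/31 × 100 = 67.74%.

67.74%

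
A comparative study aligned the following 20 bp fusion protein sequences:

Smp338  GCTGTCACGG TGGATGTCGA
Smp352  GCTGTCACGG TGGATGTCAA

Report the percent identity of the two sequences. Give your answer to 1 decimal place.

95.0%

The sequences differ at position 19 (G/A).
19 of the 20 sites match, so the percent identity is 19/20 × 100 = 95.0%.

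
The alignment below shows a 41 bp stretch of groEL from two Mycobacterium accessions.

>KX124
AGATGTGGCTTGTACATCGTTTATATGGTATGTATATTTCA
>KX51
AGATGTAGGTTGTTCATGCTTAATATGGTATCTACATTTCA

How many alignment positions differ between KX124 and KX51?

8

The sequences differ at positions 7 (G/A), 9 (C/G), 14 (A/T), 18 (C/G), 19 (G/C), 22 (T/A), 32 (G/C), 35 (T/C).
That gives 8 mismatches out of 41 aligned sites, so the Hamming distance is 8.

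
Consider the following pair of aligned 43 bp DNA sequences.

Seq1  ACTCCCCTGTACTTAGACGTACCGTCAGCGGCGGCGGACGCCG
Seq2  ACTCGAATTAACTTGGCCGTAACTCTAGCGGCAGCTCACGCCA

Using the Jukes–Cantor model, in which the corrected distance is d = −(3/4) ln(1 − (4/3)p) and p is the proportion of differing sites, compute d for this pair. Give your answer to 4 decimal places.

Differing sites — 5:C/G; 6:C/A; 7:C/A; 9:G/T; 10:T/A; 15:A/G; 17:A/C; 22:C/A; 24:G/T; 25:T/C; 26:C/T; 33:G/A; 36:G/T; 37:G/C; 43:G/A.
p = 15/43 = 0.348837.
d = −0.75 · ln(1 − (4/3)·0.348837) = −0.75 · ln(0.534884) = −0.75 · (-0.625705) = 0.4693.

0.4693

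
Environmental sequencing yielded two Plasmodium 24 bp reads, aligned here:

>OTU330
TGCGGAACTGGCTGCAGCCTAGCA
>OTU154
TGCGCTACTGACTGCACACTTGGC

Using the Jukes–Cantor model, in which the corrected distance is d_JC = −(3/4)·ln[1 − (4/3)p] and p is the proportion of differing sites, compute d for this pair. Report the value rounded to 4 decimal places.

Differing sites — 5:G/C; 6:A/T; 11:G/A; 17:G/C; 18:C/A; 21:A/T; 23:C/G; 24:A/C.
p = 8/24 = 0.333333.
d = −0.75 · ln(1 − (4/3)·0.333333) = −0.75 · ln(0.555556) = −0.75 · (-0.587786) = 0.4408.

0.4408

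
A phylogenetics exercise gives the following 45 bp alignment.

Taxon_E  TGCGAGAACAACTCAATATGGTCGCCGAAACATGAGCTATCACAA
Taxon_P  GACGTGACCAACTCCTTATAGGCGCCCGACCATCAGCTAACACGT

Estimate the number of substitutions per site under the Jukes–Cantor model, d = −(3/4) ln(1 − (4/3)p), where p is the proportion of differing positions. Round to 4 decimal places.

Mismatches occur at site 1 (T↔G), site 2 (G↔A), site 5 (A↔T), site 8 (A↔C), site 15 (A↔C), site 16 (A↔T), site 20 (G↔A), site 22 (T↔G), site 27 (G↔C), site 28 (A↔G), site 30 (A↔C), site 34 (G↔C), site 40 (T↔A), site 44 (A↔G), site 45 (A↔T).
p = 15/45 = 0.333333.
d = −0.75 · ln(1 − (4/3)·0.333333) = −0.75 · ln(0.555556) = −0.75 · (-0.587786) = 0.4408.

0.4408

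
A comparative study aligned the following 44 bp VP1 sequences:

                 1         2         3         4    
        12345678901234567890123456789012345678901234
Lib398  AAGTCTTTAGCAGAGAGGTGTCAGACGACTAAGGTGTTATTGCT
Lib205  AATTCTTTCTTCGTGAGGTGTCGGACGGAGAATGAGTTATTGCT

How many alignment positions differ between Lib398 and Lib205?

12

The sequences differ at positions 3 (G/T), 9 (A/C), 10 (G/T), 11 (C/T), 12 (A/C), 14 (A/T), 23 (A/G), 28 (A/G), 29 (C/A), 30 (T/G), 33 (G/T), 35 (T/A).
That gives 12 mismatches out of 44 aligned sites, so the Hamming distance is 12.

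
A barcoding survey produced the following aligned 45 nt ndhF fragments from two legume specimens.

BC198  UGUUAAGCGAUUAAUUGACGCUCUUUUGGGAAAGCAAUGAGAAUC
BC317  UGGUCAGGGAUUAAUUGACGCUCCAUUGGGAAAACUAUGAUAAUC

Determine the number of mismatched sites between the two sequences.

The sequences differ at positions 3 (U/G), 5 (A/C), 8 (C/G), 24 (U/C), 25 (U/A), 34 (G/A), 36 (A/U), 41 (G/U).
That gives 8 mismatches out of 45 aligned sites, so the Hamming distance is 8.

8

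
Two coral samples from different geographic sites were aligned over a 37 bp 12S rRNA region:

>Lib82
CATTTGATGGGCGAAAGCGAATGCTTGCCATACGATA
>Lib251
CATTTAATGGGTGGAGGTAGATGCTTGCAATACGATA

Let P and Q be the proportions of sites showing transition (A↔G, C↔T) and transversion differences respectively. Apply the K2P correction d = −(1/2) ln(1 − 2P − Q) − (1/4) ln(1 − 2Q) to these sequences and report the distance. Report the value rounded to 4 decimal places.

0.2738

Mismatches occur at site 6 (G↔A, transition), site 12 (C↔T, transition), site 14 (A↔G, transition), site 16 (A↔G, transition), site 18 (C↔T, transition), site 19 (G↔A, transition), site 20 (A↔G, transition), site 29 (C↔A, transversion).
Of the 8 differences, 7 transitions and 1 transversion over 37 sites: P = 7/37 = 0.189189, Q = 1/37 = 0.027027.
d = −0.5·ln(0.594595) − 0.25·ln(0.945946) = −0.5·(-0.519875) − 0.25·(-0.055570) = 0.2738.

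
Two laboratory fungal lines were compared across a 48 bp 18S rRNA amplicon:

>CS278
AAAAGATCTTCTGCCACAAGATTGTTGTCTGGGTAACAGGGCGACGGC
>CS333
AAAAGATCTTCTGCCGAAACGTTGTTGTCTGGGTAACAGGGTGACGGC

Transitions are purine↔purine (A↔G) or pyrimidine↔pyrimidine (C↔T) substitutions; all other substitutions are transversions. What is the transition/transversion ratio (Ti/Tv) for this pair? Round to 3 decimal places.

Differing sites — 16:A/G (Ti); 17:C/A (Tv); 20:G/C (Tv); 21:A/G (Ti); 42:C/T (Ti).
Of the 5 differences, 3 transitions and 2 transversions, so Ti/Tv = 3/2 = 1.500.

1.500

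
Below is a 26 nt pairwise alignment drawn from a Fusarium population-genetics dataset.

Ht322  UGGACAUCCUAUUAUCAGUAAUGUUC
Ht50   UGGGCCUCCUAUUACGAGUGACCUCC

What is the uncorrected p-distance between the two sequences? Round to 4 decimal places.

The sequences differ at positions 4 (A/G), 6 (A/C), 15 (U/C), 16 (C/G), 20 (A/G), 22 (U/C), 23 (G/C), 25 (U/C).
There are 8 differences over 26 sites, so p = 8/26 = 0.3077.

0.3077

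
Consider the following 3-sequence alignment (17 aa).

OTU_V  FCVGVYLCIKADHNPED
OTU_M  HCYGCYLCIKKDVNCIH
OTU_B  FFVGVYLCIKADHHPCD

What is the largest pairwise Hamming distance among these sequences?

Pairwise Hamming distances:
  OTU_V vs OTU_M: 8
  OTU_V vs OTU_B: 3
  OTU_M vs OTU_B: 10
The largest is 10, between OTU_M and OTU_B.

10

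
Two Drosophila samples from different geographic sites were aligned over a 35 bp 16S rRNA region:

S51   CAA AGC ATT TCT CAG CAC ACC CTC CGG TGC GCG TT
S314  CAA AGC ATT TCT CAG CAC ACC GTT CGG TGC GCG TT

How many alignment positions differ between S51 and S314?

2

Differing sites — 22:C/G; 24:C/T.
That gives 2 mismatches out of 35 aligned sites, so the Hamming distance is 2.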